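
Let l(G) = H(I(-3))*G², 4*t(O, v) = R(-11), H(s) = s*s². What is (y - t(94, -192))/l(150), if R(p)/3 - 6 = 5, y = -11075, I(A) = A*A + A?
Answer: -44333/19440000 ≈ -0.0022805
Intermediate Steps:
I(A) = A + A² (I(A) = A² + A = A + A²)
H(s) = s³
R(p) = 33 (R(p) = 18 + 3*5 = 18 + 15 = 33)
t(O, v) = 33/4 (t(O, v) = (¼)*33 = 33/4)
l(G) = 216*G² (l(G) = (-3*(1 - 3))³*G² = (-3*(-2))³*G² = 6³*G² = 216*G²)
(y - t(94, -192))/l(150) = (-11075 - 1*33/4)/((216*150²)) = (-11075 - 33/4)/((216*22500)) = -44333/4/4860000 = -44333/4*1/4860000 = -44333/19440000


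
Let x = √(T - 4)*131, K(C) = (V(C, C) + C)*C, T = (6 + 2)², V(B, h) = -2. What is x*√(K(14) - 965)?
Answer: 262*I*√11955 ≈ 28647.0*I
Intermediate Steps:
T = 64 (T = 8² = 64)
K(C) = C*(-2 + C) (K(C) = (-2 + C)*C = C*(-2 + C))
x = 262*√15 (x = √(64 - 4)*131 = √60*131 = (2*√15)*131 = 262*√15 ≈ 1014.7)
x*√(K(14) - 965) = (262*√15)*√(14*(-2 + 14) - 965) = (262*√15)*√(14*12 - 965) = (262*√15)*√(168 - 965) = (262*√15)*√(-797) = (262*√15)*(I*√797) = 262*I*√11955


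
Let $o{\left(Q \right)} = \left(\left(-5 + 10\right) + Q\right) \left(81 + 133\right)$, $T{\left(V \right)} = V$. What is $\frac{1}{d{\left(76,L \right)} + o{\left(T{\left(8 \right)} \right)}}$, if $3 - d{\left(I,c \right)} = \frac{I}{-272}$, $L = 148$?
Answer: $\frac{68}{189399} \approx 0.00035903$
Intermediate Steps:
$o{\left(Q \right)} = 1070 + 214 Q$ ($o{\left(Q \right)} = \left(5 + Q\right) 214 = 1070 + 214 Q$)
$d{\left(I,c \right)} = 3 + \frac{I}{272}$ ($d{\left(I,c \right)} = 3 - \frac{I}{-272} = 3 - I \left(- \frac{1}{272}\right) = 3 - - \frac{I}{272} = 3 + \frac{I}{272}$)
$\frac{1}{d{\left(76,L \right)} + o{\left(T{\left(8 \right)} \right)}} = \frac{1}{\left(3 + \frac{1}{272} \cdot 76\right) + \left(1070 + 214 \cdot 8\right)} = \frac{1}{\left(3 + \frac{19}{68}\right) + \left(1070 + 1712\right)} = \frac{1}{\frac{223}{68} + 2782} = \frac{1}{\frac{189399}{68}} = \frac{68}{189399}$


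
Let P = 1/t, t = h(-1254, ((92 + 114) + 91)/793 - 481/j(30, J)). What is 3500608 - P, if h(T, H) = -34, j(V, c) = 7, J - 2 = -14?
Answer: 119020673/34 ≈ 3.5006e+6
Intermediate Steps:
J = -12 (J = 2 - 14 = -12)
t = -34
P = -1/34 (P = 1/(-34) = -1/34 ≈ -0.029412)
3500608 - P = 3500608 - 1*(-1/34) = 3500608 + 1/34 = 119020673/34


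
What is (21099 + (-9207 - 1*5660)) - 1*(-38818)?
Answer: 45050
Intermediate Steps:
(21099 + (-9207 - 1*5660)) - 1*(-38818) = (21099 + (-9207 - 5660)) + 38818 = (21099 - 14867) + 38818 = 6232 + 38818 = 45050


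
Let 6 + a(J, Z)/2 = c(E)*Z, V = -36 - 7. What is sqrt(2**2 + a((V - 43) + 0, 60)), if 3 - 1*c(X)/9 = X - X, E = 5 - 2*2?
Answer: 4*sqrt(202) ≈ 56.851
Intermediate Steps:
E = 1 (E = 5 - 4 = 1)
V = -43
c(X) = 27 (c(X) = 27 - 9*(X - X) = 27 - 9*0 = 27 + 0 = 27)
a(J, Z) = -12 + 54*Z (a(J, Z) = -12 + 2*(27*Z) = -12 + 54*Z)
sqrt(2**2 + a((V - 43) + 0, 60)) = sqrt(2**2 + (-12 + 54*60)) = sqrt(4 + (-12 + 3240)) = sqrt(4 + 3228) = sqrt(3232) = 4*sqrt(202)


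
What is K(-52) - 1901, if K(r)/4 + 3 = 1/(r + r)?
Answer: -49739/26 ≈ -1913.0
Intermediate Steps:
K(r) = -12 + 2/r (K(r) = -12 + 4/(r + r) = -12 + 4/((2*r)) = -12 + 4*(1/(2*r)) = -12 + 2/r)
K(-52) - 1901 = (-12 + 2/(-52)) - 1901 = (-12 + 2*(-1/52)) - 1901 = (-12 - 1/26) - 1901 = -313/26 - 1901 = -49739/26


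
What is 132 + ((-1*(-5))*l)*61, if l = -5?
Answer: -1393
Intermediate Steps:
132 + ((-1*(-5))*l)*61 = 132 + (-1*(-5)*(-5))*61 = 132 + (5*(-5))*61 = 132 - 25*61 = 132 - 1525 = -1393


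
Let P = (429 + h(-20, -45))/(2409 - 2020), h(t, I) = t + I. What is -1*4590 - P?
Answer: -1785874/389 ≈ -4590.9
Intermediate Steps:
h(t, I) = I + t
P = 364/389 (P = (429 + (-45 - 20))/(2409 - 2020) = (429 - 65)/389 = 364*(1/389) = 364/389 ≈ 0.93573)
-1*4590 - P = -1*4590 - 1*364/389 = -4590 - 364/389 = -1785874/389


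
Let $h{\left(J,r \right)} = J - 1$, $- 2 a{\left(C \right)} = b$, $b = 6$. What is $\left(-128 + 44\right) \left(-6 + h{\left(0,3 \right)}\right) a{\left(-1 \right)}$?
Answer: $-1764$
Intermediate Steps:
$a{\left(C \right)} = -3$ ($a{\left(C \right)} = \left(- \frac{1}{2}\right) 6 = -3$)
$h{\left(J,r \right)} = -1 + J$ ($h{\left(J,r \right)} = J - 1 = -1 + J$)
$\left(-128 + 44\right) \left(-6 + h{\left(0,3 \right)}\right) a{\left(-1 \right)} = \left(-128 + 44\right) \left(-6 + \left(-1 + 0\right)\right) \left(-3\right) = - 84 \left(-6 - 1\right) \left(-3\right) = - 84 \left(\left(-7\right) \left(-3\right)\right) = \left(-84\right) 21 = -1764$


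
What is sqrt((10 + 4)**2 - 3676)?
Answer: 2*I*sqrt(870) ≈ 58.992*I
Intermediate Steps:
sqrt((10 + 4)**2 - 3676) = sqrt(14**2 - 3676) = sqrt(196 - 3676) = sqrt(-3480) = 2*I*sqrt(870)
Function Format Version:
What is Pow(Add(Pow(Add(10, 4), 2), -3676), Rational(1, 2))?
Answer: Mul(2, I, Pow(870, Rational(1, 2))) ≈ Mul(58.992, I)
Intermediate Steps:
Pow(Add(Pow(Add(10, 4), 2), -3676), Rational(1, 2)) = Pow(Add(Pow(14, 2), -3676), Rational(1, 2)) = Pow(Add(196, -3676), Rational(1, 2)) = Pow(-3480, Rational(1, 2)) = Mul(2, I, Pow(870, Rational(1, 2)))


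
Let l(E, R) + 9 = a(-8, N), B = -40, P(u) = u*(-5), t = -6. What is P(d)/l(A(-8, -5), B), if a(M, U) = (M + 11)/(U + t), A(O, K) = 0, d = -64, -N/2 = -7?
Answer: -2560/69 ≈ -37.101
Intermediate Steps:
N = 14 (N = -2*(-7) = 14)
P(u) = -5*u
a(M, U) = (11 + M)/(-6 + U) (a(M, U) = (M + 11)/(U - 6) = (11 + M)/(-6 + U))
l(E, R) = -69/8 (l(E, R) = -9 + (11 - 8)/(-6 + 14) = -9 + 3/8 = -69/8)
P(d)/l(A(-8, -5), B) = (-5*(-64))/(-69/8) = 320*(-8/69) = -2560/69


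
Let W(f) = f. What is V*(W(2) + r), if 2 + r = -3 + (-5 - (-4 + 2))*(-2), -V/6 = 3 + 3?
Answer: -108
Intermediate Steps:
V = -36 (V = -6*(3 + 3) = -6*6 = -36)
r = 1 (r = -2 + (-3 + (-5 - (-4 + 2))*(-2)) = -2 + (-3 + (-5 - 1*(-2))*(-2)) = -2 + (-3 + (-5 + 2)*(-2)) = -2 + (-3 - 3*(-2)) = -2 + (-3 + 6) = -2 + 3 = 1)
V*(W(2) + r) = -36*(2 + 1) = -36*3 = -108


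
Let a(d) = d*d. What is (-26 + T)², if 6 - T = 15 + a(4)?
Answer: 2601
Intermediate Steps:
a(d) = d²
T = -25 (T = 6 - (15 + 4²) = 6 - (15 + 16) = 6 - 1*31 = 6 - 31 = -25)
(-26 + T)² = (-26 - 25)² = (-51)² = 2601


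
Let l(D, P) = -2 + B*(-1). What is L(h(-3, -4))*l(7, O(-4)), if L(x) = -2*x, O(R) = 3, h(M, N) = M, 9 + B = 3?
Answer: 24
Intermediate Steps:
B = -6 (B = -9 + 3 = -6)
l(D, P) = 4 (l(D, P) = -2 - 6*(-1) = -2 + 6 = 4)
L(h(-3, -4))*l(7, O(-4)) = -2*(-3)*4 = 6*4 = 24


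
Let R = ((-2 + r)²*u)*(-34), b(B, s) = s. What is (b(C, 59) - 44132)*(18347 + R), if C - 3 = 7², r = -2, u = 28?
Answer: -137287395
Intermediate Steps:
C = 52 (C = 3 + 7² = 3 + 49 = 52)
R = -15232 (R = ((-2 - 2)²*28)*(-34) = ((-4)²*28)*(-34) = (16*28)*(-34) = 448*(-34) = -15232)
(b(C, 59) - 44132)*(18347 + R) = (59 - 44132)*(18347 - 15232) = -44073*3115 = -137287395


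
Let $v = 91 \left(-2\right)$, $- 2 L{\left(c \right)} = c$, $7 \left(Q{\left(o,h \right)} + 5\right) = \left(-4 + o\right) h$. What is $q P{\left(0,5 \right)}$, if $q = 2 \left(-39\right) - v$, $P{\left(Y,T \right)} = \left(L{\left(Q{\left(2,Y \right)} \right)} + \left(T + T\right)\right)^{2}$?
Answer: $16250$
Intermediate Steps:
$Q{\left(o,h \right)} = -5 + \frac{h \left(-4 + o\right)}{7}$ ($Q{\left(o,h \right)} = -5 + \frac{\left(-4 + o\right) h}{7} = -5 + \frac{h \left(-4 + o\right)}{7}$)
$L{\left(c \right)} = - \frac{c}{2}$
$v = -182$
$P{\left(Y,T \right)} = \left(\frac{5}{2} + 2 T + \frac{Y}{7}\right)^{2}$ ($P{\left(Y,T \right)} = \left(- \frac{-5 - \frac{4 Y}{7} + \frac{1}{7} Y 2}{2} + \left(T + T\right)\right)^{2} = \left(- \frac{-5 - \frac{4 Y}{7} + \frac{2 Y}{7}}{2} + 2 T\right)^{2} = \left(- \frac{-5 - \frac{2 Y}{7}}{2} + 2 T\right)^{2} = \left(\left(\frac{5}{2} + \frac{Y}{7}\right) + 2 T\right)^{2} = \left(\frac{5}{2} + 2 T + \frac{Y}{7}\right)^{2}$)
$q = 104$ ($q = 2 \left(-39\right) - -182 = -78 + 182 = 104$)
$q P{\left(0,5 \right)} = 104 \frac{\left(35 + 2 \cdot 0 + 28 \cdot 5\right)^{2}}{196} = 104 \frac{\left(35 + 0 + 140\right)^{2}}{196} = 104 \frac{175^{2}}{196} = 104 \cdot \frac{1}{196} \cdot 30625 = 104 \cdot \frac{625}{4} = 16250$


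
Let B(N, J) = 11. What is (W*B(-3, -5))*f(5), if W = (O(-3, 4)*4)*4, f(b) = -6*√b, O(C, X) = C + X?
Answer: -1056*√5 ≈ -2361.3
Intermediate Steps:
W = 16 (W = ((-3 + 4)*4)*4 = (1*4)*4 = 4*4 = 16)
(W*B(-3, -5))*f(5) = (16*11)*(-6*√5) = 176*(-6*√5) = -1056*√5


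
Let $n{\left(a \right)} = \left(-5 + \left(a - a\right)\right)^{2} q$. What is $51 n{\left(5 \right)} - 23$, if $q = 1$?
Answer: $1252$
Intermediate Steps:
$n{\left(a \right)} = 25$ ($n{\left(a \right)} = \left(-5 + \left(a - a\right)\right)^{2} \cdot 1 = \left(-5 + 0\right)^{2} \cdot 1 = \left(-5\right)^{2} \cdot 1 = 25 \cdot 1 = 25$)
$51 n{\left(5 \right)} - 23 = 51 \cdot 25 - 23 = 1275 - 23 = 1252$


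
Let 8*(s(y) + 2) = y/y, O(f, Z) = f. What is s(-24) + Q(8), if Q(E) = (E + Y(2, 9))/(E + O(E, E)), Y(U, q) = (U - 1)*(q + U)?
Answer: -11/16 ≈ -0.68750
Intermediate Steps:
Y(U, q) = (-1 + U)*(U + q)
s(y) = -15/8 (s(y) = -2 + (y/y)/8 = -2 + (1/8)*1 = -2 + 1/8 = -15/8)
Q(E) = (11 + E)/(2*E) (Q(E) = (E + (2**2 - 1*2 - 1*9 + 2*9))/(E + E) = (E + (4 - 2 - 9 + 18))/((2*E)) = (E + 11)*(1/(2*E)) = (11 + E)*(1/(2*E)) = (11 + E)/(2*E))
s(-24) + Q(8) = -15/8 + (1/2)*(11 + 8)/8 = -15/8 + (1/2)*(1/8)*19 = -15/8 + 19/16 = -11/16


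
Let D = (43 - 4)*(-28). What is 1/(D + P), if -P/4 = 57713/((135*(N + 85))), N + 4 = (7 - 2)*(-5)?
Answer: -1890/2121593 ≈ -0.00089084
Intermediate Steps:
N = -29 (N = -4 + (7 - 2)*(-5) = -4 + 5*(-5) = -4 - 25 = -29)
D = -1092 (D = 39*(-28) = -1092)
P = -57713/1890 (P = -230852/(135*(-29 + 85)) = -230852/(135*56) = -230852/7560 = -4*57713/7560 = -57713/1890 ≈ -30.536)
1/(D + P) = 1/(-1092 - 57713/1890) = 1/(-2121593/1890) = -1890/2121593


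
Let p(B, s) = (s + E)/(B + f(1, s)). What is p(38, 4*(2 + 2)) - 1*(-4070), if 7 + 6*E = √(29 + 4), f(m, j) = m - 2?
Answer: 903629/222 + √33/222 ≈ 4070.4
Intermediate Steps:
f(m, j) = -2 + m
E = -7/6 + √33/6 (E = -7/6 + √(29 + 4)/6 = -7/6 + √33/6 ≈ -0.20924)
p(B, s) = (-7/6 + s + √33/6)/(-1 + B) (p(B, s) = (s + (-7/6 + √33/6))/(B + (-2 + 1)) = (-7/6 + s + √33/6)/(B - 1) = (-7/6 + s + √33/6)/(-1 + B))
p(38, 4*(2 + 2)) - 1*(-4070) = (-7 + √33 + 6*(4*(2 + 2)))/(6*(-1 + 38)) - 1*(-4070) = (⅙)*(-7 + √33 + 6*(4*4))/37 + 4070 = (⅙)*(1/37)*(-7 + √33 + 6*16) + 4070 = (⅙)*(1/37)*(-7 + √33 + 96) + 4070 = (⅙)*(1/37)*(89 + √33) + 4070 = (89/222 + √33/222) + 4070 = 903629/222 + √33/222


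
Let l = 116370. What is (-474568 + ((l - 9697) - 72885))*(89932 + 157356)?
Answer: -108999604640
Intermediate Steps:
(-474568 + ((l - 9697) - 72885))*(89932 + 157356) = (-474568 + ((116370 - 9697) - 72885))*(89932 + 157356) = (-474568 + (106673 - 72885))*247288 = (-474568 + 33788)*247288 = -440780*247288 = -108999604640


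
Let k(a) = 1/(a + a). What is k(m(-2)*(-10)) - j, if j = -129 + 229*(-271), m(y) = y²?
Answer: 4975039/80 ≈ 62188.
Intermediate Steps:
j = -62188 (j = -129 - 62059 = -62188)
k(a) = 1/(2*a)
k(m(-2)*(-10)) - j = 1/(2*(((-2)²*(-10)))) - 1*(-62188) = 1/(2*((4*(-10)))) + 62188 = (½)/(-40) + 62188 = (½)*(-1/40) + 62188 = -1/80 + 62188 = 4975039/80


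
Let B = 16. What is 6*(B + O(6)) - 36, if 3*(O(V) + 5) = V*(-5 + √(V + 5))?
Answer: -30 + 12*√11 ≈ 9.7995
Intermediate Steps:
O(V) = -5 + V*(-5 + √(5 + V))/3 (O(V) = -5 + (V*(-5 + √(V + 5)))/3 = -5 + (V*(-5 + √(5 + V)))/3 = -5 + V*(-5 + √(5 + V))/3)
6*(B + O(6)) - 36 = 6*(16 + (-5 - 5/3*6 + (⅓)*6*√(5 + 6))) - 36 = 6*(16 + (-5 - 10 + (⅓)*6*√11)) - 36 = 6*(16 + (-5 - 10 + 2*√11)) - 36 = 6*(16 + (-15 + 2*√11)) - 36 = 6*(1 + 2*√11) - 36 = (6 + 12*√11) - 36 = -30 + 12*√11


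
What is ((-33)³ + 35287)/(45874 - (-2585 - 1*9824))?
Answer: -650/58283 ≈ -0.011152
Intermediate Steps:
((-33)³ + 35287)/(45874 - (-2585 - 1*9824)) = (-35937 + 35287)/(45874 - (-2585 - 9824)) = -650/(45874 - 1*(-12409)) = -650/(45874 + 12409) = -650/58283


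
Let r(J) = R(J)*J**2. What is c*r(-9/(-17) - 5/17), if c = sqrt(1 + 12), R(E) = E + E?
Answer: 128*sqrt(13)/4913 ≈ 0.093937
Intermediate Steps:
R(E) = 2*E
r(J) = 2*J**3 (r(J) = (2*J)*J**2 = 2*J**3)
c = sqrt(13) ≈ 3.6056
c*r(-9/(-17) - 5/17) = sqrt(13)*(2*(-9/(-17) - 5/17)**3) = sqrt(13)*(2*(-9*(-1/17) - 5*1/17)**3) = sqrt(13)*(2*(9/17 - 5/17)**3) = sqrt(13)*(2*(4/17)**3) = sqrt(13)*(2*(64/4913)) = sqrt(13)*(128/4913) = 128*sqrt(13)/4913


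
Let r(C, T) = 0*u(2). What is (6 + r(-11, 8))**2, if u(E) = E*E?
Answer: 36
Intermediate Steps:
u(E) = E**2
r(C, T) = 0 (r(C, T) = 0*2**2 = 0*4 = 0)
(6 + r(-11, 8))**2 = (6 + 0)**2 = 6**2 = 36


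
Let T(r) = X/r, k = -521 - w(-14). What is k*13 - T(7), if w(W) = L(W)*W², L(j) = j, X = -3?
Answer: 202296/7 ≈ 28899.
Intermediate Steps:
w(W) = W³ (w(W) = W*W² = W³)
k = 2223 (k = -521 - 1*(-14)³ = -521 - 1*(-2744) = -521 + 2744 = 2223)
T(r) = -3/r
k*13 - T(7) = 2223*13 - (-3)/7 = 28899 - (-3)/7 = 28899 - 1*(-3/7) = 28899 + 3/7 = 202296/7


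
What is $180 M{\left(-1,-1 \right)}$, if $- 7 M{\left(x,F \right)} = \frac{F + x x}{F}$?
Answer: $0$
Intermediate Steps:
$M{\left(x,F \right)} = - \frac{F + x^{2}}{7 F}$ ($M{\left(x,F \right)} = - \frac{\left(F + x x\right) \frac{1}{F}}{7} = - \frac{\left(F + x^{2}\right) \frac{1}{F}}{7} = - \frac{\frac{1}{F} \left(F + x^{2}\right)}{7} = - \frac{F + x^{2}}{7 F}$)
$180 M{\left(-1,-1 \right)} = 180 \frac{\left(-1\right) \left(-1\right) - \left(-1\right)^{2}}{7 \left(-1\right)} = 180 \cdot \frac{1}{7} \left(-1\right) \left(1 - 1\right) = 180 \cdot \frac{1}{7} \left(-1\right) 0 = 180 \cdot 0 = 0$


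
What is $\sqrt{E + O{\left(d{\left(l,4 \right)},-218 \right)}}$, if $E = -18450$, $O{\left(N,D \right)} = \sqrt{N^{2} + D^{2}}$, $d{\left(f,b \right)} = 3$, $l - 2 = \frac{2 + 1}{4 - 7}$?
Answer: $\sqrt{-18450 + \sqrt{47533}} \approx 135.03 i$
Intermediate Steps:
$l = 1$ ($l = 2 + \frac{2 + 1}{4 - 7} = 2 + \frac{3}{-3} = 2 + 3 \left(- \frac{1}{3}\right) = 2 - 1 = 1$)
$O{\left(N,D \right)} = \sqrt{D^{2} + N^{2}}$
$\sqrt{E + O{\left(d{\left(l,4 \right)},-218 \right)}} = \sqrt{-18450 + \sqrt{\left(-218\right)^{2} + 3^{2}}} = \sqrt{-18450 + \sqrt{47524 + 9}} = \sqrt{-18450 + \sqrt{47533}}$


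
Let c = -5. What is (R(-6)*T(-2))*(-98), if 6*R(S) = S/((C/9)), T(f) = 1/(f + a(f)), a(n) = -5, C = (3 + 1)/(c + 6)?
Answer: -63/2 ≈ -31.500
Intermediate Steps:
C = 4 (C = (3 + 1)/(-5 + 6) = 4/1 = 4*1 = 4)
T(f) = 1/(-5 + f) (T(f) = 1/(f - 5) = 1/(-5 + f))
R(S) = 3*S/8 (R(S) = (S/((4/9)))/6 = (S/((4*(⅑))))/6 = (S/(4/9))/6 = (S*(9/4))/6 = (9*S/4)/6 = 3*S/8)
(R(-6)*T(-2))*(-98) = (((3/8)*(-6))/(-5 - 2))*(-98) = -9/4/(-7)*(-98) = -9/4*(-⅐)*(-98) = (9/28)*(-98) = -63/2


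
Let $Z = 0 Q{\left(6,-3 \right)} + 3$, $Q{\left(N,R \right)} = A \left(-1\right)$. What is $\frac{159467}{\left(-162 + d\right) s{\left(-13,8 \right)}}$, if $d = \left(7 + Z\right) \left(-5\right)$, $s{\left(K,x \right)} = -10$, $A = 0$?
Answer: $\frac{159467}{2120} \approx 75.22$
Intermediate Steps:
$Q{\left(N,R \right)} = 0$ ($Q{\left(N,R \right)} = 0 \left(-1\right) = 0$)
$Z = 3$ ($Z = 0 \cdot 0 + 3 = 0 + 3 = 3$)
$d = -50$ ($d = \left(7 + 3\right) \left(-5\right) = 10 \left(-5\right) = -50$)
$\frac{159467}{\left(-162 + d\right) s{\left(-13,8 \right)}} = \frac{159467}{\left(-162 - 50\right) \left(-10\right)} = \frac{159467}{\left(-212\right) \left(-10\right)} = \frac{159467}{2120}$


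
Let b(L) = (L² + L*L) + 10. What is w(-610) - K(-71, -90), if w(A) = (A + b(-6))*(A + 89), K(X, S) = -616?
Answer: 275704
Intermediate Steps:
b(L) = 10 + 2*L² (b(L) = (L² + L²) + 10 = 2*L² + 10 = 10 + 2*L²)
w(A) = (82 + A)*(89 + A) (w(A) = (A + (10 + 2*(-6)²))*(A + 89) = (A + (10 + 2*36))*(89 + A) = (A + (10 + 72))*(89 + A) = (A + 82)*(89 + A) = (82 + A)*(89 + A))
w(-610) - K(-71, -90) = (7298 + (-610)² + 171*(-610)) - 1*(-616) = (7298 + 372100 - 104310) + 616 = 275088 + 616 = 275704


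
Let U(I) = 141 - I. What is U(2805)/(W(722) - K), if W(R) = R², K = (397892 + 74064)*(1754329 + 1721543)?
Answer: 666/410114531087 ≈ 1.6239e-9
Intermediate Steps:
K = 1640458645632 (K = 471956*3475872 = 1640458645632)
U(2805)/(W(722) - K) = (141 - 1*2805)/(722² - 1*1640458645632) = (141 - 2805)/(521284 - 1640458645632) = -2664/(-1640458124348) = -2664*(-1/1640458124348) = 666/410114531087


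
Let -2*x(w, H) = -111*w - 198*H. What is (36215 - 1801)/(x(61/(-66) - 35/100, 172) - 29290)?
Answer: -15142160/5426397 ≈ -2.7905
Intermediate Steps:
x(w, H) = 99*H + 111*w/2 (x(w, H) = -(-111*w - 198*H)/2 = -(-198*H - 111*w)/2 = 99*H + 111*w/2)
(36215 - 1801)/(x(61/(-66) - 35/100, 172) - 29290) = (36215 - 1801)/((99*172 + 111*(61/(-66) - 35/100)/2) - 29290) = 34414/((17028 + 111*(61*(-1/66) - 35*1/100)/2) - 29290) = 34414/((17028 + 111*(-61/66 - 7/20)/2) - 29290) = 34414/((17028 + (111/2)*(-841/660)) - 29290) = 34414/((17028 - 31117/440) - 29290) = 34414/(7461203/440 - 29290) = 34414/(-5426397/440) = 34414*(-440/5426397) = -15142160/5426397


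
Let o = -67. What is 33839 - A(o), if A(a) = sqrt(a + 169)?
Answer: 33839 - sqrt(102) ≈ 33829.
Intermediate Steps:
A(a) = sqrt(169 + a)
33839 - A(o) = 33839 - sqrt(169 - 67) = 33839 - sqrt(102)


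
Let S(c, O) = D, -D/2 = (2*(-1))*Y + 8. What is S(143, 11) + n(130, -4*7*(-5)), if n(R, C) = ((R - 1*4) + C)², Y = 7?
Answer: 70768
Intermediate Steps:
D = 12 (D = -2*((2*(-1))*7 + 8) = -2*(-2*7 + 8) = -2*(-14 + 8) = -2*(-6) = 12)
S(c, O) = 12
n(R, C) = (-4 + C + R)² (n(R, C) = ((R - 4) + C)² = ((-4 + R) + C)² = (-4 + C + R)²)
S(143, 11) + n(130, -4*7*(-5)) = 12 + (-4 - 4*7*(-5) + 130)² = 12 + (-4 - 28*(-5) + 130)² = 12 + (-4 + 140 + 130)² = 12 + 266² = 12 + 70756 = 70768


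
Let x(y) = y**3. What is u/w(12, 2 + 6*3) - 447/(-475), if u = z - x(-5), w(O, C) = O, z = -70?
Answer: 31489/5700 ≈ 5.5244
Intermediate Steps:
u = 55 (u = -70 - 1*(-5)**3 = -70 - 1*(-125) = -70 + 125 = 55)
u/w(12, 2 + 6*3) - 447/(-475) = 55/12 - 447/(-475) = 55*(1/12) - 447*(-1/475) = 55/12 + 447/475 = 31489/5700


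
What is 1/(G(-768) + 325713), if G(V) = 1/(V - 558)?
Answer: 1326/431895437 ≈ 3.0702e-6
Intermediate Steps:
G(V) = 1/(-558 + V)
1/(G(-768) + 325713) = 1/(1/(-558 - 768) + 325713) = 1/(1/(-1326) + 325713) = 1/(-1/1326 + 325713) = 1/(431895437/1326) = 1326/431895437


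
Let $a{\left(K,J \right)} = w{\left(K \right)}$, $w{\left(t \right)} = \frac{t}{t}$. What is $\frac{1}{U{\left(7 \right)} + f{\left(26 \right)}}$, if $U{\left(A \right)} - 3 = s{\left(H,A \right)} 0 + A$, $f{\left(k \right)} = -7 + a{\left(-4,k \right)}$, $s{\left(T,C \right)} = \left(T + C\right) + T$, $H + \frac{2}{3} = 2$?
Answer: $\frac{1}{4} \approx 0.25$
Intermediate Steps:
$H = \frac{4}{3}$ ($H = - \frac{2}{3} + 2 = \frac{4}{3} \approx 1.3333$)
$w{\left(t \right)} = 1$
$s{\left(T,C \right)} = C + 2 T$ ($s{\left(T,C \right)} = \left(C + T\right) + T = C + 2 T$)
$a{\left(K,J \right)} = 1$
$f{\left(k \right)} = -6$ ($f{\left(k \right)} = -7 + 1 = -6$)
$U{\left(A \right)} = 3 + A$ ($U{\left(A \right)} = 3 + \left(\left(A + 2 \cdot \frac{4}{3}\right) 0 + A\right) = 3 + \left(\left(A + \frac{8}{3}\right) 0 + A\right) = 3 + \left(\left(\frac{8}{3} + A\right) 0 + A\right) = 3 + \left(0 + A\right) = 3 + A$)
$\frac{1}{U{\left(7 \right)} + f{\left(26 \right)}} = \frac{1}{\left(3 + 7\right) - 6} = \frac{1}{10 - 6} = \frac{1}{4}$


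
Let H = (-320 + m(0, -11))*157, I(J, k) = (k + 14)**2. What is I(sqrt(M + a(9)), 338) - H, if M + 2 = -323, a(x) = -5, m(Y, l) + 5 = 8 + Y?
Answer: 173673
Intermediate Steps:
m(Y, l) = 3 + Y (m(Y, l) = -5 + (8 + Y) = 3 + Y)
M = -325 (M = -2 - 323 = -325)
I(J, k) = (14 + k)**2
H = -49769 (H = (-320 + (3 + 0))*157 = (-320 + 3)*157 = -317*157 = -49769)
I(sqrt(M + a(9)), 338) - H = (14 + 338)**2 - 1*(-49769) = 352**2 + 49769 = 123904 + 49769 = 173673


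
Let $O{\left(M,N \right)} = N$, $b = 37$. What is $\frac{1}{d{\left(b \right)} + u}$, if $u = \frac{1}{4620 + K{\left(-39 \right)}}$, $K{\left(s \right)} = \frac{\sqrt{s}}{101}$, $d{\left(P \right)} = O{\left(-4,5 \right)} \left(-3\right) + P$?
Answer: $\frac{4790200066278}{105385438297957} + \frac{101 i \sqrt{39}}{105385438297957} \approx 0.045454 + 5.9851 \cdot 10^{-12} i$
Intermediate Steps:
$d{\left(P \right)} = -15 + P$ ($d{\left(P \right)} = 5 \left(-3\right) + P = -15 + P$)
$K{\left(s \right)} = \frac{\sqrt{s}}{101}$
$u = \frac{1}{4620 + \frac{i \sqrt{39}}{101}}$ ($u = \frac{1}{4620 + \frac{\sqrt{-39}}{101}} = \frac{1}{4620 + \frac{i \sqrt{39}}{101}} \approx 0.00021645 - 3.0 \cdot 10^{-9} i$)
$\frac{1}{d{\left(b \right)} + u} = \frac{1}{\left(-15 + 37\right) + \left(\frac{15709540}{72578074813} - \frac{101 i \sqrt{39}}{217734224439}\right)} = \frac{1}{22 + \left(\frac{15709540}{72578074813} - \frac{101 i \sqrt{39}}{217734224439}\right)} = \frac{1}{\frac{1596733355426}{72578074813} - \frac{101 i \sqrt{39}}{217734224439}}$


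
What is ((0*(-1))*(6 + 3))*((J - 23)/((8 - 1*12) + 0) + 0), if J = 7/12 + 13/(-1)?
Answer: 0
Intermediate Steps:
J = -149/12 (J = 7*(1/12) + 13*(-1) = 7/12 - 13 = -149/12 ≈ -12.417)
((0*(-1))*(6 + 3))*((J - 23)/((8 - 1*12) + 0) + 0) = ((0*(-1))*(6 + 3))*((-149/12 - 23)/((8 - 1*12) + 0) + 0) = (0*9)*(-425/(12*((8 - 12) + 0)) + 0) = 0*(-425/(12*(-4 + 0)) + 0) = 0*(-425/12/(-4) + 0) = 0*(-425/12*(-1/4) + 0) = 0*(425/48 + 0) = 0*(425/48) = 0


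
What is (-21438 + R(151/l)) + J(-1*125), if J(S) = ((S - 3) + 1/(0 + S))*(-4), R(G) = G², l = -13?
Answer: -439210949/21125 ≈ -20791.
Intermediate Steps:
J(S) = 12 - 4*S - 4/S (J(S) = ((-3 + S) + 1/S)*(-4) = (-3 + S + 1/S)*(-4) = 12 - 4*S - 4/S)
(-21438 + R(151/l)) + J(-1*125) = (-21438 + (151/(-13))²) + (12 - (-4)*125 - 4/((-1*125))) = (-21438 + (151*(-1/13))²) + (12 - 4*(-125) - 4/(-125)) = (-21438 + (-151/13)²) + (12 + 500 - 4*(-1/125)) = (-21438 + 22801/169) + (12 + 500 + 4/125) = -3600221/169 + 64004/125 = -439210949/21125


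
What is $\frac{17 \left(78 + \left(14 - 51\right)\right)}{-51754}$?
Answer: $- \frac{697}{51754} \approx -0.013468$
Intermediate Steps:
$\frac{17 \left(78 + \left(14 - 51\right)\right)}{-51754} = 17 \left(78 + \left(14 - 51\right)\right) \left(- \frac{1}{51754}\right) = 17 \left(78 - 37\right) \left(- \frac{1}{51754}\right) = 17 \cdot 41 \left(- \frac{1}{51754}\right) = 697 \left(- \frac{1}{51754}\right) = - \frac{697}{51754}$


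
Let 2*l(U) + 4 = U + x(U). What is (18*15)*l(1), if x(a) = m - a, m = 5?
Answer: 135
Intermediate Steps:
x(a) = 5 - a
l(U) = 1/2 (l(U) = -2 + (U + (5 - U))/2 = -2 + (1/2)*5 = -2 + 5/2 = 1/2)
(18*15)*l(1) = (18*15)*(1/2) = 270*(1/2) = 135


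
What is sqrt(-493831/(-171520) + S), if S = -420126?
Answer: I*sqrt(48279876851630)/10720 ≈ 648.17*I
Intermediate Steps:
sqrt(-493831/(-171520) + S) = sqrt(-493831/(-171520) - 420126) = sqrt(-493831*(-1/171520) - 420126) = sqrt(493831/171520 - 420126) = sqrt(-72059517689/171520) = I*sqrt(48279876851630)/10720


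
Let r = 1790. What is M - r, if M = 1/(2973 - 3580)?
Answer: -1086531/607 ≈ -1790.0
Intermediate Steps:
M = -1/607 (M = 1/(-607) = -1/607 ≈ -0.0016474)
M - r = -1/607 - 1*1790 = -1/607 - 1790 = -1086531/607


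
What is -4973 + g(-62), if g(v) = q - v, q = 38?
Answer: -4873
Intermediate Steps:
g(v) = 38 - v
-4973 + g(-62) = -4973 + (38 - 1*(-62)) = -4973 + (38 + 62) = -4973 + 100 = -4873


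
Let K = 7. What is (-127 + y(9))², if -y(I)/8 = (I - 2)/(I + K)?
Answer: 68121/4 ≈ 17030.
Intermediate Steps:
y(I) = -8*(-2 + I)/(7 + I) (y(I) = -8*(I - 2)/(I + 7) = -8*(-2 + I)/(7 + I))
(-127 + y(9))² = (-127 + 8*(2 - 1*9)/(7 + 9))² = (-127 + 8*(2 - 9)/16)² = (-127 + 8*(1/16)*(-7))² = (-127 - 7/2)² = (-261/2)² = 68121/4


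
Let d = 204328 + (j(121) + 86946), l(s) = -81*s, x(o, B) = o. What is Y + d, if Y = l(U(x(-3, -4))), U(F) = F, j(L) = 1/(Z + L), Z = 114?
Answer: 68506496/235 ≈ 2.9152e+5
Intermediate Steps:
j(L) = 1/(114 + L)
Y = 243 (Y = -81*(-3) = 243)
d = 68449391/235 (d = 204328 + (1/(114 + 121) + 86946) = 204328 + (1/235 + 86946) = 204328 + 20432311/235 = 68449391/235 ≈ 2.9127e+5)
Y + d = 243 + 68449391/235 = 68506496/235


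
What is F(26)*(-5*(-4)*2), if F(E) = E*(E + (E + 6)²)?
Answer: 1092000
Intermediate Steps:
F(E) = E*(E + (6 + E)²)
F(26)*(-5*(-4)*2) = (26*(26 + (6 + 26)²))*(-5*(-4)*2) = (26*(26 + 32²))*(20*2) = (26*(26 + 1024))*40 = (26*1050)*40 = 27300*40 = 1092000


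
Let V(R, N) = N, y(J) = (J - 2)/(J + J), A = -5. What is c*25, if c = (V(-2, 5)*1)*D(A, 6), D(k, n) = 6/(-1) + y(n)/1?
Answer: -2125/3 ≈ -708.33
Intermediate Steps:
y(J) = (-2 + J)/(2*J) (y(J) = (-2 + J)/((2*J)) = (-2 + J)*(1/(2*J)) = (-2 + J)/(2*J))
D(k, n) = -6 + (-2 + n)/(2*n) (D(k, n) = 6/(-1) + ((-2 + n)/(2*n))/1 = 6*(-1) + ((-2 + n)/(2*n))*1 = -6 + (-2 + n)/(2*n))
c = -85/3 (c = (5*1)*(-11/2 - 1/6) = 5*(-11/2 - 1*⅙) = 5*(-11/2 - ⅙) = 5*(-17/3) = -85/3 ≈ -28.333)
c*25 = -85/3*25 = -2125/3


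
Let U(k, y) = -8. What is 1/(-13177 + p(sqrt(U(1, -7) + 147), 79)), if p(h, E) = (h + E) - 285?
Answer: -13383/179104550 - sqrt(139)/179104550 ≈ -7.4788e-5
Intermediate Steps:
p(h, E) = -285 + E + h (p(h, E) = (E + h) - 285 = -285 + E + h)
1/(-13177 + p(sqrt(U(1, -7) + 147), 79)) = 1/(-13177 + (-285 + 79 + sqrt(-8 + 147))) = 1/(-13177 + (-285 + 79 + sqrt(139))) = 1/(-13177 + (-206 + sqrt(139))) = 1/(-13383 + sqrt(139))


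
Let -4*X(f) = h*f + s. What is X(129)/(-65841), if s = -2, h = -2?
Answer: -65/65841 ≈ -0.00098723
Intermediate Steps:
X(f) = 1/2 + f/2 (X(f) = -(-2*f - 2)/4 = -(-2 - 2*f)/4 = 1/2 + f/2)
X(129)/(-65841) = (1/2 + (1/2)*129)/(-65841) = (1/2 + 129/2)*(-1/65841) = 65*(-1/65841) = -65/65841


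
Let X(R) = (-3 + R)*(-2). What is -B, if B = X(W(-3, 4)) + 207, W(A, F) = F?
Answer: -205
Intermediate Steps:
X(R) = 6 - 2*R
B = 205 (B = (6 - 2*4) + 207 = (6 - 8) + 207 = -2 + 207 = 205)
-B = -1*205 = -205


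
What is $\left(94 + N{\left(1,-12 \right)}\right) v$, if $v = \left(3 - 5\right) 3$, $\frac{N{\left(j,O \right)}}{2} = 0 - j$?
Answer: $-552$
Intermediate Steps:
$N{\left(j,O \right)} = - 2 j$ ($N{\left(j,O \right)} = 2 \left(0 - j\right) = 2 \left(- j\right) = - 2 j$)
$v = -6$ ($v = \left(-2\right) 3 = -6$)
$\left(94 + N{\left(1,-12 \right)}\right) v = \left(94 - 2\right) \left(-6\right) = 92 \left(-6\right) = -552$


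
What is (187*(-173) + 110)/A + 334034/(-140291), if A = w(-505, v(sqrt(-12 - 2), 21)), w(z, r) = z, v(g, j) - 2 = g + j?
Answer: 4354434961/70846955 ≈ 61.463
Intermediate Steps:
v(g, j) = 2 + g + j (v(g, j) = 2 + (g + j) = 2 + g + j)
A = -505
(187*(-173) + 110)/A + 334034/(-140291) = (187*(-173) + 110)/(-505) + 334034/(-140291) = (-32351 + 110)*(-1/505) + 334034*(-1/140291) = -32241*(-1/505) - 334034/140291 = 32241/505 - 334034/140291 = 4354434961/70846955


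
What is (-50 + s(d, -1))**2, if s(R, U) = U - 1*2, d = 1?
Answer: 2809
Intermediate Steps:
s(R, U) = -2 + U (s(R, U) = U - 2 = -2 + U)
(-50 + s(d, -1))**2 = (-50 + (-2 - 1))**2 = (-50 - 3)**2 = (-53)**2 = 2809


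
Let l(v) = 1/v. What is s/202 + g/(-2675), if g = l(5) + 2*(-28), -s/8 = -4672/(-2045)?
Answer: -38465189/552507875 ≈ -0.069619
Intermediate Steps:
s = -37376/2045 (s = -(-37376)/(-2045) = -(-37376)*(-1)/2045 = -8*4672/2045 = -37376/2045 ≈ -18.277)
l(v) = 1/v
g = -279/5 (g = 1/5 + 2*(-28) = ⅕ - 56 = -279/5 ≈ -55.800)
s/202 + g/(-2675) = -37376/2045/202 - 279/5/(-2675) = -37376/2045*1/202 - 279/5*(-1/2675) = -18688/206545 + 279/13375 = -38465189/552507875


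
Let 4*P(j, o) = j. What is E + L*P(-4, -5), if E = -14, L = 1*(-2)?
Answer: -12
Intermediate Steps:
L = -2
P(j, o) = j/4
E + L*P(-4, -5) = -14 - (-4)/2 = -14 - 2*(-1) = -14 + 2 = -12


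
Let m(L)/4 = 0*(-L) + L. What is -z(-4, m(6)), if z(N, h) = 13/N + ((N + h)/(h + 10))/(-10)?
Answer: 225/68 ≈ 3.3088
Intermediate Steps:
m(L) = 4*L (m(L) = 4*(0*(-L) + L) = 4*(0 + L) = 4*L)
z(N, h) = 13/N - (N + h)/(10*(10 + h)) (z(N, h) = 13/N + ((N + h)/(10 + h))*(-1/10) = 13/N - (N + h)/(10*(10 + h)))
-z(-4, m(6)) = -(1300 - 1*(-4)**2 + 130*(4*6) - 1*(-4)*4*6)/(10*(-4)*(10 + 4*6)) = -(-1)*(1300 - 1*16 + 130*24 - 1*(-4)*24)/(10*4*(10 + 24)) = -(-1)*(1300 - 16 + 3120 + 96)/(10*4*34) = -(-1)*4500/(10*4*34) = -1*(-225/68) = 225/68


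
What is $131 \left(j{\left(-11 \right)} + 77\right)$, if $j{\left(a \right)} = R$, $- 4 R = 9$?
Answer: $\frac{39169}{4} \approx 9792.3$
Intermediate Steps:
$R = - \frac{9}{4}$ ($R = \left(- \frac{1}{4}\right) 9 = - \frac{9}{4} \approx -2.25$)
$j{\left(a \right)} = - \frac{9}{4}$
$131 \left(j{\left(-11 \right)} + 77\right) = 131 \left(- \frac{9}{4} + 77\right) = 131 \cdot \frac{299}{4} = \frac{39169}{4}$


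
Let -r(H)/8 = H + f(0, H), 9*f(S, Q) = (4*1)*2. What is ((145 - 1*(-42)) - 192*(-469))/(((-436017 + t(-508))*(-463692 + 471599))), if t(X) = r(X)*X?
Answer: -812115/177688072843 ≈ -4.5705e-6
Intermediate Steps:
f(S, Q) = 8/9 (f(S, Q) = ((4*1)*2)/9 = (4*2)/9 = (⅑)*8 = 8/9)
r(H) = -64/9 - 8*H (r(H) = -8*(H + 8/9) = -8*(8/9 + H) = -64/9 - 8*H)
t(X) = X*(-64/9 - 8*X) (t(X) = (-64/9 - 8*X)*X = X*(-64/9 - 8*X))
((145 - 1*(-42)) - 192*(-469))/(((-436017 + t(-508))*(-463692 + 471599))) = ((145 - 1*(-42)) - 192*(-469))/(((-436017 - 8/9*(-508)*(8 + 9*(-508)))*(-463692 + 471599))) = ((145 + 42) + 90048)/(((-436017 - 8/9*(-508)*(8 - 4572))*7907)) = (187 + 90048)/(((-436017 - 8/9*(-508)*(-4564))*7907)) = 90235/(((-436017 - 18548096/9)*7907)) = 90235/((-22472249/9*7907)) = 90235/(-177688072843/9) = 90235*(-9/177688072843) = -812115/177688072843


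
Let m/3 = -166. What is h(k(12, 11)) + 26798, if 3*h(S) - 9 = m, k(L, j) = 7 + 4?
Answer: 26635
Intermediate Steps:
k(L, j) = 11
m = -498 (m = 3*(-166) = -498)
h(S) = -163 (h(S) = 3 + (⅓)*(-498) = 3 - 166 = -163)
h(k(12, 11)) + 26798 = -163 + 26798 = 26635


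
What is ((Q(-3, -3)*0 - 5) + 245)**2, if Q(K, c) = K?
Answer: 57600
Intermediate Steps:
((Q(-3, -3)*0 - 5) + 245)**2 = ((-3*0 - 5) + 245)**2 = ((0 - 5) + 245)**2 = (-5 + 245)**2 = 240**2 = 57600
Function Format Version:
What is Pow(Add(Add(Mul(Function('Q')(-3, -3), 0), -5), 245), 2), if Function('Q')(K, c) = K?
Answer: 57600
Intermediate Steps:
Pow(Add(Add(Mul(Function('Q')(-3, -3), 0), -5), 245), 2) = Pow(Add(Add(Mul(-3, 0), -5), 245), 2) = Pow(Add(Add(0, -5), 245), 2) = Pow(Add(-5, 245), 2) = Pow(240, 2) = 57600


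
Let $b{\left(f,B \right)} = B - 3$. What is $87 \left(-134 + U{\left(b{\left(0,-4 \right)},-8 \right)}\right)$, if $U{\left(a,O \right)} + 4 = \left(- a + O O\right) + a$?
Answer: $-6438$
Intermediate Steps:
$b{\left(f,B \right)} = -3 + B$ ($b{\left(f,B \right)} = B - 3 = -3 + B$)
$U{\left(a,O \right)} = -4 + O^{2}$ ($U{\left(a,O \right)} = -4 + \left(\left(- a + O O\right) + a\right) = -4 + \left(\left(- a + O^{2}\right) + a\right) = -4 + \left(\left(O^{2} - a\right) + a\right) = -4 + O^{2}$)
$87 \left(-134 + U{\left(b{\left(0,-4 \right)},-8 \right)}\right) = 87 \left(-134 - \left(4 - \left(-8\right)^{2}\right)\right) = 87 \left(-134 + \left(-4 + 64\right)\right) = 87 \left(-134 + 60\right) = 87 \left(-74\right) = -6438$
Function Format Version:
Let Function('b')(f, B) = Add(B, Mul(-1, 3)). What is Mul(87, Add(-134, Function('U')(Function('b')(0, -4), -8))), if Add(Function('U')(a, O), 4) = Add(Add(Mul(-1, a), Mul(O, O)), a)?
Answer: -6438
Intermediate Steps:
Function('b')(f, B) = Add(-3, B) (Function('b')(f, B) = Add(B, -3) = Add(-3, B))
Function('U')(a, O) = Add(-4, Pow(O, 2)) (Function('U')(a, O) = Add(-4, Add(Add(Mul(-1, a), Mul(O, O)), a)) = Add(-4, Add(Add(Mul(-1, a), Pow(O, 2)), a)) = Add(-4, Add(Add(Pow(O, 2), Mul(-1, a)), a)) = Add(-4, Pow(O, 2)))
Mul(87, Add(-134, Function('U')(Function('b')(0, -4), -8))) = Mul(87, Add(-134, Add(-4, Pow(-8, 2)))) = Mul(87, Add(-134, Add(-4, 64))) = Mul(87, Add(-134, 60)) = Mul(87, -74) = -6438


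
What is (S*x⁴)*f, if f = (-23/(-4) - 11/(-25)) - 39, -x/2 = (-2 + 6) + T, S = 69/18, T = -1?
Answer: -4075002/25 ≈ -1.6300e+5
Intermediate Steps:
S = 23/6 (S = 69*(1/18) = 23/6 ≈ 3.8333)
x = -6 (x = -2*((-2 + 6) - 1) = -2*(4 - 1) = -2*3 = -6)
f = -3281/100 (f = (-23*(-¼) - 11*(-1/25)) - 39 = (23/4 + 11/25) - 39 = 619/100 - 39 = -3281/100 ≈ -32.810)
(S*x⁴)*f = ((23/6)*(-6)⁴)*(-3281/100) = ((23/6)*1296)*(-3281/100) = 4968*(-3281/100) = -4075002/25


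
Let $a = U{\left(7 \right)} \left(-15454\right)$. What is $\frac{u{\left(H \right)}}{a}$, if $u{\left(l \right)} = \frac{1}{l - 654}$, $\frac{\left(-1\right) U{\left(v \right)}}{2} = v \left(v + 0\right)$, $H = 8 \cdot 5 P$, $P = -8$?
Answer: $- \frac{1}{1475115208} \approx -6.7791 \cdot 10^{-10}$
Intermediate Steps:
$H = -320$ ($H = 8 \cdot 5 \left(-8\right) = 40 \left(-8\right) = -320$)
$U{\left(v \right)} = - 2 v^{2}$ ($U{\left(v \right)} = - 2 v \left(v + 0\right) = - 2 v v = - 2 v^{2}$)
$a = 1514492$ ($a = - 2 \cdot 7^{2} \left(-15454\right) = \left(-2\right) 49 \left(-15454\right) = \left(-98\right) \left(-15454\right) = 1514492$)
$u{\left(l \right)} = \frac{1}{-654 + l}$
$\frac{u{\left(H \right)}}{a} = \frac{1}{\left(-654 - 320\right) 1514492} = \frac{1}{-974} \cdot \frac{1}{1514492} = \left(- \frac{1}{974}\right) \frac{1}{1514492} = - \frac{1}{1475115208}$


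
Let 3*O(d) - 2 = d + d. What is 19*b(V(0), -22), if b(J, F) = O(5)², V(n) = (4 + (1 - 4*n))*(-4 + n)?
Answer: 304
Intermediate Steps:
O(d) = ⅔ + 2*d/3 (O(d) = ⅔ + (d + d)/3 = ⅔ + (2*d)/3 = ⅔ + 2*d/3)
V(n) = (-4 + n)*(5 - 4*n) (V(n) = (5 - 4*n)*(-4 + n) = (-4 + n)*(5 - 4*n))
b(J, F) = 16 (b(J, F) = (⅔ + (⅔)*5)² = (⅔ + 10/3)² = 4² = 16)
19*b(V(0), -22) = 19*16 = 304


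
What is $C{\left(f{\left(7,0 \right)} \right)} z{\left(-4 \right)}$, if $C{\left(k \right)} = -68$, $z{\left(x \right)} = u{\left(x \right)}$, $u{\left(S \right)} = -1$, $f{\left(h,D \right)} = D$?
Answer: $68$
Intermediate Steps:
$z{\left(x \right)} = -1$
$C{\left(f{\left(7,0 \right)} \right)} z{\left(-4 \right)} = \left(-68\right) \left(-1\right) = 68$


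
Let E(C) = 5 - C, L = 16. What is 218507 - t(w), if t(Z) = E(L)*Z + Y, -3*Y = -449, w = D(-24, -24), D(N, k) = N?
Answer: 654280/3 ≈ 2.1809e+5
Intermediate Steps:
w = -24
Y = 449/3 (Y = -⅓*(-449) = 449/3 ≈ 149.67)
t(Z) = 449/3 - 11*Z (t(Z) = (5 - 1*16)*Z + 449/3 = (5 - 16)*Z + 449/3 = -11*Z + 449/3 = 449/3 - 11*Z)
218507 - t(w) = 218507 - (449/3 - 11*(-24)) = 218507 - (449/3 + 264) = 218507 - 1*1241/3 = 218507 - 1241/3 = 654280/3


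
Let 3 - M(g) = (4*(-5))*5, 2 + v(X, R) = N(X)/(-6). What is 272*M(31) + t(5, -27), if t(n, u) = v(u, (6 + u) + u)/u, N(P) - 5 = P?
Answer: 2269291/81 ≈ 28016.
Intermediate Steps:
N(P) = 5 + P
v(X, R) = -17/6 - X/6 (v(X, R) = -2 + (5 + X)/(-6) = -2 + (5 + X)*(-⅙) = -2 + (-⅚ - X/6) = -17/6 - X/6)
t(n, u) = (-17/6 - u/6)/u
M(g) = 103 (M(g) = 3 - 4*(-5)*5 = 3 - (-20)*5 = 3 - 1*(-100) = 3 + 100 = 103)
272*M(31) + t(5, -27) = 272*103 + (⅙)*(-17 - 1*(-27))/(-27) = 28016 + (⅙)*(-1/27)*(-17 + 27) = 28016 + (⅙)*(-1/27)*10 = 28016 - 5/81 = 2269291/81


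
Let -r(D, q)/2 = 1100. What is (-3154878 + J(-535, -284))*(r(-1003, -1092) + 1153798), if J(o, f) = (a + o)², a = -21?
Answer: -3277150795716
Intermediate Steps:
r(D, q) = -2200 (r(D, q) = -2*1100 = -2200)
J(o, f) = (-21 + o)²
(-3154878 + J(-535, -284))*(r(-1003, -1092) + 1153798) = (-3154878 + (-21 - 535)²)*(-2200 + 1153798) = (-3154878 + (-556)²)*1151598 = (-3154878 + 309136)*1151598 = -2845742*1151598 = -3277150795716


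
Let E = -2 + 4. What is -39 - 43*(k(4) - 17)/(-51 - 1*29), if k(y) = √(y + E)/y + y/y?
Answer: -238/5 + 43*√6/320 ≈ -47.271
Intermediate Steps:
E = 2
k(y) = 1 + √(2 + y)/y (k(y) = √(y + 2)/y + y/y = √(2 + y)/y + 1 = 1 + √(2 + y)/y)
-39 - 43*(k(4) - 17)/(-51 - 1*29) = -39 - 43*((4 + √(2 + 4))/4 - 17)/(-51 - 1*29) = -39 - 43*((4 + √6)/4 - 17)/(-51 - 29) = -39 - 43*((1 + √6/4) - 17)/(-80) = -39 - 43*(-16 + √6/4)*(-1)/80 = -39 - 43*(⅕ - √6/320) = -39 + (-43/5 + 43*√6/320) = -238/5 + 43*√6/320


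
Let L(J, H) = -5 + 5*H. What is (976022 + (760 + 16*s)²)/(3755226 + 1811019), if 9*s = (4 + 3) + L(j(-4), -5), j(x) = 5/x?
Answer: 120944566/450865845 ≈ 0.26825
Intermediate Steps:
s = -23/9 (s = ((4 + 3) + (-5 + 5*(-5)))/9 = (7 + (-5 - 25))/9 = (7 - 30)/9 = (⅑)*(-23) = -23/9 ≈ -2.5556)
(976022 + (760 + 16*s)²)/(3755226 + 1811019) = (976022 + (760 + 16*(-23/9))²)/(3755226 + 1811019) = (976022 + (760 - 368/9)²)/5566245 = (976022 + (6472/9)²)*(1/5566245) = (976022 + 41886784/81)*(1/5566245) = (120944566/81)*(1/5566245) = 120944566/450865845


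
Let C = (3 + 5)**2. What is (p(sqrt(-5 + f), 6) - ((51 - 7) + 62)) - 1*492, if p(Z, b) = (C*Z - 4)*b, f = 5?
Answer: -622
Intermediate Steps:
C = 64 (C = 8**2 = 64)
p(Z, b) = b*(-4 + 64*Z) (p(Z, b) = (64*Z - 4)*b = (-4 + 64*Z)*b = b*(-4 + 64*Z))
(p(sqrt(-5 + f), 6) - ((51 - 7) + 62)) - 1*492 = (4*6*(-1 + 16*sqrt(-5 + 5)) - ((51 - 7) + 62)) - 1*492 = (4*6*(-1 + 16*sqrt(0)) - (44 + 62)) - 492 = (4*6*(-1 + 16*0) - 1*106) - 492 = (4*6*(-1 + 0) - 106) - 492 = (4*6*(-1) - 106) - 492 = (-24 - 106) - 492 = -130 - 492 = -622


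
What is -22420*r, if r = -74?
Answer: 1659080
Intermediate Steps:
-22420*r = -22420*(-74) = 1659080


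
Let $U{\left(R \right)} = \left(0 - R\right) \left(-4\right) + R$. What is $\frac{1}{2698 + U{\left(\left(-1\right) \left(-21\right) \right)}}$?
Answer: $\frac{1}{2803} \approx 0.00035676$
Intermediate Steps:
$U{\left(R \right)} = 5 R$ ($U{\left(R \right)} = - R \left(-4\right) + R = 4 R + R = 5 R$)
$\frac{1}{2698 + U{\left(\left(-1\right) \left(-21\right) \right)}} = \frac{1}{2698 + 5 \left(\left(-1\right) \left(-21\right)\right)} = \frac{1}{2698 + 5 \cdot 21} = \frac{1}{2698 + 105} = \frac{1}{2803}$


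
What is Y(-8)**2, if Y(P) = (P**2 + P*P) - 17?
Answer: 12321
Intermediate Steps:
Y(P) = -17 + 2*P**2 (Y(P) = (P**2 + P**2) - 17 = 2*P**2 - 17 = -17 + 2*P**2)
Y(-8)**2 = (-17 + 2*(-8)**2)**2 = (-17 + 2*64)**2 = (-17 + 128)**2 = 111**2 = 12321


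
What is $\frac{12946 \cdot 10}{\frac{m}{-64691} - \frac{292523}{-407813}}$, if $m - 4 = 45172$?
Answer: $\frac{97582623233348}{14292723} \approx 6.8274 \cdot 10^{6}$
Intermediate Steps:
$m = 45176$ ($m = 4 + 45172 = 45176$)
$\frac{12946 \cdot 10}{\frac{m}{-64691} - \frac{292523}{-407813}} = \frac{12946 \cdot 10}{\frac{45176}{-64691} - \frac{292523}{-407813}} = \frac{129460}{45176 \left(- \frac{1}{64691}\right) - - \frac{41789}{58259}} = \frac{129460}{- \frac{45176}{64691} + \frac{41789}{58259}} = \frac{129460}{\frac{71463615}{3768832969}} = 129460 \cdot \frac{3768832969}{71463615} = \frac{97582623233348}{14292723}$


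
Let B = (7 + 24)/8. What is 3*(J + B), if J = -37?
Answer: -795/8 ≈ -99.375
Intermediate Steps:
B = 31/8 (B = 31*(⅛) = 31/8 ≈ 3.8750)
3*(J + B) = 3*(-37 + 31/8) = 3*(-265/8) = -795/8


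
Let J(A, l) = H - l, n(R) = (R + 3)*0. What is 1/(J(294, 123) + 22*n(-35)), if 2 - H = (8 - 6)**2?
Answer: -1/125 ≈ -0.0080000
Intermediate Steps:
H = -2 (H = 2 - (8 - 6)**2 = 2 - 1*2**2 = 2 - 1*4 = 2 - 4 = -2)
n(R) = 0 (n(R) = (3 + R)*0 = 0)
J(A, l) = -2 - l
1/(J(294, 123) + 22*n(-35)) = 1/((-2 - 1*123) + 22*0) = 1/((-2 - 123) + 0) = 1/(-125 + 0) = 1/(-125) = -1/125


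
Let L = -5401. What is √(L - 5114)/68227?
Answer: I*√10515/68227 ≈ 0.001503*I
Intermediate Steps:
√(L - 5114)/68227 = √(-5401 - 5114)/68227 = √(-10515)*(1/68227) = (I*√10515)*(1/68227) = I*√10515/68227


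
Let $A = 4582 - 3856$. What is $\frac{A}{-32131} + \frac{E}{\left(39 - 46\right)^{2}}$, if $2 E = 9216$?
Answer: $\frac{13456734}{143129} \approx 94.018$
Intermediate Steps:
$E = 4608$ ($E = \frac{1}{2} \cdot 9216 = 4608$)
$A = 726$ ($A = 4582 - 3856 = 726$)
$\frac{A}{-32131} + \frac{E}{\left(39 - 46\right)^{2}} = \frac{726}{-32131} + \frac{4608}{\left(39 - 46\right)^{2}} = 726 \left(- \frac{1}{32131}\right) + \frac{4608}{\left(-7\right)^{2}} = - \frac{66}{2921} + \frac{4608}{49} = \frac{13456734}{143129}$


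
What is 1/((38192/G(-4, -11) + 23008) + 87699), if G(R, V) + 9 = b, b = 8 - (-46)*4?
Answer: 183/20297573 ≈ 9.0159e-6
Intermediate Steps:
b = 192 (b = 8 - 1*(-184) = 8 + 184 = 192)
G(R, V) = 183 (G(R, V) = -9 + 192 = 183)
1/((38192/G(-4, -11) + 23008) + 87699) = 1/((38192/183 + 23008) + 87699) = 1/(4248656/183 + 87699) = 1/(20297573/183) = 183/20297573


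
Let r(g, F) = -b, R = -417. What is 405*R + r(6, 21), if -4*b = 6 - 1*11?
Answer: -675545/4 ≈ -1.6889e+5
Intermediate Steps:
b = 5/4 (b = -(6 - 1*11)/4 = -(6 - 11)/4 = -¼*(-5) = 5/4 ≈ 1.2500)
r(g, F) = -5/4 (r(g, F) = -1*5/4 = -5/4)
405*R + r(6, 21) = 405*(-417) - 5/4 = -168885 - 5/4 = -675545/4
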